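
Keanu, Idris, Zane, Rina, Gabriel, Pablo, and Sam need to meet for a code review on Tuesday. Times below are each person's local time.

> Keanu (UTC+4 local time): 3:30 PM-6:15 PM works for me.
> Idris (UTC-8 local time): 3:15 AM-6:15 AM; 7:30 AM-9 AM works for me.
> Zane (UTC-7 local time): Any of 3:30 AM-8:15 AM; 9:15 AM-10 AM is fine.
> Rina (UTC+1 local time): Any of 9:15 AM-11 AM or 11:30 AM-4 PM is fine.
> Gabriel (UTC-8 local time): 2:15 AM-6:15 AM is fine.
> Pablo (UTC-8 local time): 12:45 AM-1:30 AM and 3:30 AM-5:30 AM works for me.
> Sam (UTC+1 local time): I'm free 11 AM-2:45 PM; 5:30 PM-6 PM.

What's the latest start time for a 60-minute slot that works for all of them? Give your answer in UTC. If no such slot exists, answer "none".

Keanu in UTC: 11:30-14:15 (subtract 4h to convert from UTC+4).
Idris in UTC: 11:15-14:15, 15:30-17:00 (add 8h to convert from UTC-8).
Zane in UTC: 10:30-15:15, 16:15-17:00 (add 7h to convert from UTC-7).
Rina in UTC: 08:15-10:00, 10:30-15:00 (subtract 1h to convert from UTC+1).
Gabriel in UTC: 10:15-14:15 (add 8h to convert from UTC-8).
Pablo in UTC: 08:45-09:30, 11:30-13:30 (add 8h to convert from UTC-8).
Sam in UTC: 10:00-13:45, 16:30-17:00 (subtract 1h to convert from UTC+1).
Keanu ∩ Idris: 11:30-14:15.
Keanu ∩ Idris ∩ Zane: 11:30-14:15.
Keanu ∩ Idris ∩ Zane ∩ Rina: 11:30-14:15.
Keanu ∩ Idris ∩ Zane ∩ Rina ∩ Gabriel: 11:30-14:15.
Keanu ∩ Idris ∩ Zane ∩ Rina ∩ Gabriel ∩ Pablo: 11:30-13:30.
Keanu ∩ Idris ∩ Zane ∩ Rina ∩ Gabriel ∩ Pablo ∩ Sam: 11:30-13:30.
So the common availability across everyone is 11:30-13:30.
The last common window of at least 60 minutes is 11:30-13:30; a 60-minute meeting can start as late as 12:30 and still end by 13:30.

12:30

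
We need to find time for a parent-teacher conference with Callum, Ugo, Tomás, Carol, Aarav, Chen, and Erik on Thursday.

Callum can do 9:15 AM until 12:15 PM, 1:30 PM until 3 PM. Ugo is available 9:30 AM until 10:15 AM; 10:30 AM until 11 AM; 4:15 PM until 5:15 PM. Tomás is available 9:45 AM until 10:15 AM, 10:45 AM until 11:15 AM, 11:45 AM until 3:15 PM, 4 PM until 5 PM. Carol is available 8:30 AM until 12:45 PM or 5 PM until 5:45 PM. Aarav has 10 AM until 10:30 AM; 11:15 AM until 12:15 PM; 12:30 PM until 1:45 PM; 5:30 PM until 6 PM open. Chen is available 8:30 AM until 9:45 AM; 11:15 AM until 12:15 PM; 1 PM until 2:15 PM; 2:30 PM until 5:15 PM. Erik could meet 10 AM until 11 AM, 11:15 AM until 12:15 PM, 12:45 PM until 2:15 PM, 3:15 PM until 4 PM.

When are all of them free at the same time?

none

Callum ∩ Ugo: 09:30-10:15, 10:30-11:00.
Callum ∩ Ugo ∩ Tomás: 09:45-10:15, 10:45-11:00.
Callum ∩ Ugo ∩ Tomás ∩ Carol: 09:45-10:15, 10:45-11:00.
Callum ∩ Ugo ∩ Tomás ∩ Carol ∩ Aarav: 10:00-10:15.
Callum ∩ Ugo ∩ Tomás ∩ Carol ∩ Aarav ∩ Chen: ∅.
Callum ∩ Ugo ∩ Tomás ∩ Carol ∩ Aarav ∩ Chen ∩ Erik: ∅.
There is no time when everyone is free.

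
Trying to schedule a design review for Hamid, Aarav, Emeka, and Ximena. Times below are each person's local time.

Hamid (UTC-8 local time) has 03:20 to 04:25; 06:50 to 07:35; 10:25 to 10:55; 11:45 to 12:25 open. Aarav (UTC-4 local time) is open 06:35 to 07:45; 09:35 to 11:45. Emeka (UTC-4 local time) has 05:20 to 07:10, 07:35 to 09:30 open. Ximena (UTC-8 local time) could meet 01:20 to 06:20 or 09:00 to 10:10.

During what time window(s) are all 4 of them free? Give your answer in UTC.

Hamid in UTC: 11:20-12:25, 14:50-15:35, 18:25-18:55, 19:45-20:25 (add 8h to convert from UTC-8).
Aarav in UTC: 10:35-11:45, 13:35-15:45 (add 4h to convert from UTC-4).
Emeka in UTC: 09:20-11:10, 11:35-13:30 (add 4h to convert from UTC-4).
Ximena in UTC: 09:20-14:20, 17:00-18:10 (add 8h to convert from UTC-8).
Hamid ∩ Aarav: 11:20-11:45, 14:50-15:35.
Hamid ∩ Aarav ∩ Emeka: 11:35-11:45.
Hamid ∩ Aarav ∩ Emeka ∩ Ximena: 11:35-11:45.

11:35-11:45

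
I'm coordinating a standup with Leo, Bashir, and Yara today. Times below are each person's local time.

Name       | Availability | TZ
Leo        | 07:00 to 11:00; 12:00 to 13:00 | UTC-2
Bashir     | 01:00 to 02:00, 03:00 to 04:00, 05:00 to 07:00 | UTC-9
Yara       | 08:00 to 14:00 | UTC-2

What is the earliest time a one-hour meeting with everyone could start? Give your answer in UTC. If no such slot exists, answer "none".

10:00

Leo in UTC: 09:00-13:00, 14:00-15:00 (add 2h to convert from UTC-2).
Bashir in UTC: 10:00-11:00, 12:00-13:00, 14:00-16:00 (add 9h to convert from UTC-9).
Yara in UTC: 10:00-16:00 (add 2h to convert from UTC-2).
Leo ∩ Bashir: 10:00-11:00, 12:00-13:00, 14:00-15:00.
Leo ∩ Bashir ∩ Yara: 10:00-11:00, 12:00-13:00, 14:00-15:00.
So the common availability across everyone is 10:00-11:00, 12:00-13:00, 14:00-15:00.
The first common window of at least 60 minutes is 10:00-11:00, so the earliest start is 10:00.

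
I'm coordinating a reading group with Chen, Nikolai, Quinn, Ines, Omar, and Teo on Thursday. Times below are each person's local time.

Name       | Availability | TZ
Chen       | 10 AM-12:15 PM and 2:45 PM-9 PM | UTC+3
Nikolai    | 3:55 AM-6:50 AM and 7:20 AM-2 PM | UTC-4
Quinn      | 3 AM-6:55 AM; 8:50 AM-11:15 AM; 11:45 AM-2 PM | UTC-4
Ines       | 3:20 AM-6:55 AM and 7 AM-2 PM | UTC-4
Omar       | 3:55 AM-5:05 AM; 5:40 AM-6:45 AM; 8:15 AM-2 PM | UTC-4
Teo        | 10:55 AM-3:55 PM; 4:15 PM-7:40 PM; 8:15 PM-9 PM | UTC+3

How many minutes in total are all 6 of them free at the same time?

Chen in UTC: 07:00-09:15, 11:45-18:00 (subtract 3h to convert from UTC+3).
Nikolai in UTC: 07:55-10:50, 11:20-18:00 (add 4h to convert from UTC-4).
Quinn in UTC: 07:00-10:55, 12:50-15:15, 15:45-18:00 (add 4h to convert from UTC-4).
Ines in UTC: 07:20-10:55, 11:00-18:00 (add 4h to convert from UTC-4).
Omar in UTC: 07:55-09:05, 09:40-10:45, 12:15-18:00 (add 4h to convert from UTC-4).
Teo in UTC: 07:55-12:55, 13:15-16:40, 17:15-18:00 (subtract 3h to convert from UTC+3).
Chen ∩ Nikolai: 07:55-09:15, 11:45-18:00.
Chen ∩ Nikolai ∩ Quinn: 07:55-09:15, 12:50-15:15, 15:45-18:00.
Chen ∩ Nikolai ∩ Quinn ∩ Ines: 07:55-09:15, 12:50-15:15, 15:45-18:00.
Chen ∩ Nikolai ∩ Quinn ∩ Ines ∩ Omar: 07:55-09:05, 12:50-15:15, 15:45-18:00.
Chen ∩ Nikolai ∩ Quinn ∩ Ines ∩ Omar ∩ Teo: 07:55-09:05, 12:50-12:55, 13:15-15:15, 15:45-16:40, 17:15-18:00.
Summing the common windows: 70 + 5 + 120 + 55 + 45 = 295 minutes.

295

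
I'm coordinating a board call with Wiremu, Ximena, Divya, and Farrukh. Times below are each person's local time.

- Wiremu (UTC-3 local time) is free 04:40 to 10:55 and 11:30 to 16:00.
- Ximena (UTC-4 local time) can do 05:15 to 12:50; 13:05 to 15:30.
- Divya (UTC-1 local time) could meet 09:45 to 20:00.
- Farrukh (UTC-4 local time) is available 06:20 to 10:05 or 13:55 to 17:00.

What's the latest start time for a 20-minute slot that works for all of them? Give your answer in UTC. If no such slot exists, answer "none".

Wiremu in UTC: 07:40-13:55, 14:30-19:00 (add 3h to convert from UTC-3).
Ximena in UTC: 09:15-16:50, 17:05-19:30 (add 4h to convert from UTC-4).
Divya in UTC: 10:45-21:00 (add 1h to convert from UTC-1).
Farrukh in UTC: 10:20-14:05, 17:55-21:00 (add 4h to convert from UTC-4).
Wiremu ∩ Ximena: 09:15-13:55, 14:30-16:50, 17:05-19:00.
Wiremu ∩ Ximena ∩ Divya: 10:45-13:55, 14:30-16:50, 17:05-19:00.
Wiremu ∩ Ximena ∩ Divya ∩ Farrukh: 10:45-13:55, 17:55-19:00.
Those are the intersection windows.
The last common window of at least 20 minutes is 17:55-19:00; a 20-minute meeting can start as late as 18:40 and still end by 19:00.

18:40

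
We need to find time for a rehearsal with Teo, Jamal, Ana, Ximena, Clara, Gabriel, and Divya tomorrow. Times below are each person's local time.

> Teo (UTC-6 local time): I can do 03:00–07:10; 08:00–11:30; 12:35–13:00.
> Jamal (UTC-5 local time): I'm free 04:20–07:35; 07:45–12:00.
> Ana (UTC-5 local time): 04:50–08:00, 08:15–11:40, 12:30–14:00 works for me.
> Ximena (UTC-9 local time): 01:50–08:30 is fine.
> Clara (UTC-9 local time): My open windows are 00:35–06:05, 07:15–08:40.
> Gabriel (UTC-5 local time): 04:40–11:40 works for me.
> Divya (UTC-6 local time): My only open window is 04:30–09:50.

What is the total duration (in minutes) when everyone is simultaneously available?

185

Teo in UTC: 09:00-13:10, 14:00-17:30, 18:35-19:00 (add 6h to convert from UTC-6).
Jamal in UTC: 09:20-12:35, 12:45-17:00 (add 5h to convert from UTC-5).
Ana in UTC: 09:50-13:00, 13:15-16:40, 17:30-19:00 (add 5h to convert from UTC-5).
Ximena in UTC: 10:50-17:30 (add 9h to convert from UTC-9).
Clara in UTC: 09:35-15:05, 16:15-17:40 (add 9h to convert from UTC-9).
Gabriel in UTC: 09:40-16:40 (add 5h to convert from UTC-5).
Divya in UTC: 10:30-15:50 (add 6h to convert from UTC-6).
Teo ∩ Jamal: 09:20-12:35, 12:45-13:10, 14:00-17:00.
Teo ∩ Jamal ∩ Ana: 09:50-12:35, 12:45-13:00, 14:00-16:40.
Teo ∩ Jamal ∩ Ana ∩ Ximena: 10:50-12:35, 12:45-13:00, 14:00-16:40.
Teo ∩ Jamal ∩ Ana ∩ Ximena ∩ Clara: 10:50-12:35, 12:45-13:00, 14:00-15:05, 16:15-16:40.
Teo ∩ Jamal ∩ Ana ∩ Ximena ∩ Clara ∩ Gabriel: 10:50-12:35, 12:45-13:00, 14:00-15:05, 16:15-16:40.
Teo ∩ Jamal ∩ Ana ∩ Ximena ∩ Clara ∩ Gabriel ∩ Divya: 10:50-12:35, 12:45-13:00, 14:00-15:05.
Summing the common windows: 105 + 15 + 65 = 185 minutes.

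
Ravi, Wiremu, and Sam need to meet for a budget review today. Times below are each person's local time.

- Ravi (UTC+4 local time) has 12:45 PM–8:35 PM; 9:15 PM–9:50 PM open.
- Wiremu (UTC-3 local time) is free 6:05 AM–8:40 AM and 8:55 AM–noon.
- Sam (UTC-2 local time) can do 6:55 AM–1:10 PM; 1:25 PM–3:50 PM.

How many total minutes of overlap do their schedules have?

340

Ravi in UTC: 08:45-16:35, 17:15-17:50 (subtract 4h to convert from UTC+4).
Wiremu in UTC: 09:05-11:40, 11:55-15:00 (add 3h to convert from UTC-3).
Sam in UTC: 08:55-15:10, 15:25-17:50 (add 2h to convert from UTC-2).
Ravi ∩ Wiremu: 09:05-11:40, 11:55-15:00.
Ravi ∩ Wiremu ∩ Sam: 09:05-11:40, 11:55-15:00.
Those are the intersection windows.
Summing the common windows: 155 + 185 = 340 minutes.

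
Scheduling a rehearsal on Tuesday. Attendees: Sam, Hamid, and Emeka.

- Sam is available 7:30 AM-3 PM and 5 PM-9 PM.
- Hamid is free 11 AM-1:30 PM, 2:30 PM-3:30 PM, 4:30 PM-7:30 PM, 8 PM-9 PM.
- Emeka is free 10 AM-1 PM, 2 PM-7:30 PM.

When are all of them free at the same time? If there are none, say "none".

11:00-13:00, 14:30-15:00, 17:00-19:30

Sam ∩ Hamid: 11:00-13:30, 14:30-15:00, 17:00-19:30, 20:00-21:00.
Sam ∩ Hamid ∩ Emeka: 11:00-13:00, 14:30-15:00, 17:00-19:30.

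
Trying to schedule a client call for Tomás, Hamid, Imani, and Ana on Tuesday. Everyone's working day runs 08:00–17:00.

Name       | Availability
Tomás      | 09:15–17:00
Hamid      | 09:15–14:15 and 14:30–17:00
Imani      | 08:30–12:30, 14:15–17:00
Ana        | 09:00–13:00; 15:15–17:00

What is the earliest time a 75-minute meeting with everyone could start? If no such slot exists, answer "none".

09:15

Tomás ∩ Hamid: 09:15-14:15, 14:30-17:00.
Tomás ∩ Hamid ∩ Imani: 09:15-12:30, 14:30-17:00.
Tomás ∩ Hamid ∩ Imani ∩ Ana: 09:15-12:30, 15:15-17:00.
So the common availability across everyone is 09:15-12:30, 15:15-17:00.
The first common window of at least 75 minutes is 09:15-12:30, so the earliest start is 09:15.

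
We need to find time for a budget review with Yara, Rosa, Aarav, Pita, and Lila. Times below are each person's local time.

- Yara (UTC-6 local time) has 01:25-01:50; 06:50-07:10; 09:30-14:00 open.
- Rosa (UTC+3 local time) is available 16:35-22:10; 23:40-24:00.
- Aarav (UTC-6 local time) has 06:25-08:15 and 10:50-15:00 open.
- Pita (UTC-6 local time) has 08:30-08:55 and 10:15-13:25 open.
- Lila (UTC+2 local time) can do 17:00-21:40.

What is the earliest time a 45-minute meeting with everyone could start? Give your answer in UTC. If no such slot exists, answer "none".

16:50

Yara in UTC: 07:25-07:50, 12:50-13:10, 15:30-20:00 (add 6h to convert from UTC-6).
Rosa in UTC: 13:35-19:10, 20:40-21:00 (subtract 3h to convert from UTC+3).
Aarav in UTC: 12:25-14:15, 16:50-21:00 (add 6h to convert from UTC-6).
Pita in UTC: 14:30-14:55, 16:15-19:25 (add 6h to convert from UTC-6).
Lila in UTC: 15:00-19:40 (subtract 2h to convert from UTC+2).
Yara ∩ Rosa: 15:30-19:10.
Yara ∩ Rosa ∩ Aarav: 16:50-19:10.
Yara ∩ Rosa ∩ Aarav ∩ Pita: 16:50-19:10.
Yara ∩ Rosa ∩ Aarav ∩ Pita ∩ Lila: 16:50-19:10.
Those are the intersection windows.
The first common window of at least 45 minutes is 16:50-19:10, so the earliest start is 16:50.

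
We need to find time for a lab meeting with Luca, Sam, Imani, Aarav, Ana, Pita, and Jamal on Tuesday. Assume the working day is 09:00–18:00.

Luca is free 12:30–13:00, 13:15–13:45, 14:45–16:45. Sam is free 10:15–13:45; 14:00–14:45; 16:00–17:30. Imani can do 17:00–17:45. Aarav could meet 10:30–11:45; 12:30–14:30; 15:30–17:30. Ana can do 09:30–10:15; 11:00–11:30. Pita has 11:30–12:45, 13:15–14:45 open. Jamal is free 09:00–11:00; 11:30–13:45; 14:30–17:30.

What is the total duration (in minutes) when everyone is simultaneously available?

Luca ∩ Sam: 12:30-13:00, 13:15-13:45, 16:00-16:45.
Luca ∩ Sam ∩ Imani: ∅.
Luca ∩ Sam ∩ Imani ∩ Aarav: ∅.
Luca ∩ Sam ∩ Imani ∩ Aarav ∩ Ana: ∅.
Luca ∩ Sam ∩ Imani ∩ Aarav ∩ Ana ∩ Pita: ∅.
Luca ∩ Sam ∩ Imani ∩ Aarav ∩ Ana ∩ Pita ∩ Jamal: ∅.
There is no time when everyone is free.
There is no common window, so the total is 0 minutes.

0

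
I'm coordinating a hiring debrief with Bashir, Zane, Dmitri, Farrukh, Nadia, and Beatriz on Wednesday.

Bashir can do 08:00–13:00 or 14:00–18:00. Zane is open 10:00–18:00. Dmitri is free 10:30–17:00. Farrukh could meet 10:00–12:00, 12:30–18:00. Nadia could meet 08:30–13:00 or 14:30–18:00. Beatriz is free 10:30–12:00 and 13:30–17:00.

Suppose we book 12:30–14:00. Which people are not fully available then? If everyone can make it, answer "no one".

Bashir, Beatriz, Nadia

Bashir: not fully free for 12:30-14:00. Zane: free for 12:30-14:00. Dmitri: free for 12:30-14:00. Farrukh: free for 12:30-14:00. Nadia: not fully free for 12:30-14:00. Beatriz: not fully free for 12:30-14:00.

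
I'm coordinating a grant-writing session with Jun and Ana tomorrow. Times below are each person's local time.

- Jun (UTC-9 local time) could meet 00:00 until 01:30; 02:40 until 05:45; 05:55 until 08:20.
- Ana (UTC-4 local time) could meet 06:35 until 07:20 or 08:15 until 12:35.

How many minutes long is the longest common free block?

150

Jun in UTC: 09:00-10:30, 11:40-14:45, 14:55-17:20 (add 9h to convert from UTC-9).
Ana in UTC: 10:35-11:20, 12:15-16:35 (add 4h to convert from UTC-4).
Jun ∩ Ana: 12:15-14:45, 14:55-16:35.
The longest is 12:15-14:45 at 150 minutes.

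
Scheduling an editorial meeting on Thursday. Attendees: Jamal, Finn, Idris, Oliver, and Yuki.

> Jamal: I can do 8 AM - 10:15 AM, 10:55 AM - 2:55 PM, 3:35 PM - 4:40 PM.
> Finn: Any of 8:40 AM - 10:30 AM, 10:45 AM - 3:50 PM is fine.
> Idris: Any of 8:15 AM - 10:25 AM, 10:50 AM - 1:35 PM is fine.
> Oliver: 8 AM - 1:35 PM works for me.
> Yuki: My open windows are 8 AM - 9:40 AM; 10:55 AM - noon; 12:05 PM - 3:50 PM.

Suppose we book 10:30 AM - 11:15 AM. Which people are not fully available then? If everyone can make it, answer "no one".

Jamal: not fully free for 10:30-11:15. Finn: not fully free for 10:30-11:15. Idris: not fully free for 10:30-11:15. Oliver: free for 10:30-11:15. Yuki: not fully free for 10:30-11:15.

Finn, Idris, Jamal, Yuki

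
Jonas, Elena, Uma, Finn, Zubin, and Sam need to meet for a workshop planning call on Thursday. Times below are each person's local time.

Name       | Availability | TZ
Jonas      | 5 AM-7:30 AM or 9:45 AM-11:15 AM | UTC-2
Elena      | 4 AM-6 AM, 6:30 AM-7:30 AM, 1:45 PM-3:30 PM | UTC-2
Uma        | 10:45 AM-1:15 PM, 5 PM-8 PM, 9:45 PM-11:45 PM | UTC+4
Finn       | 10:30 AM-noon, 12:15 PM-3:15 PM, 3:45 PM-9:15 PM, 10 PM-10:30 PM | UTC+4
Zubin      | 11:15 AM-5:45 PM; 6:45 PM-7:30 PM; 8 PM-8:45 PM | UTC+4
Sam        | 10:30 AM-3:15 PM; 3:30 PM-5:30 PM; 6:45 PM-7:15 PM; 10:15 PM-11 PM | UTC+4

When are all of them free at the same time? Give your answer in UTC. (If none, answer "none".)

07:15-08:00, 08:30-09:15

Jonas in UTC: 07:00-09:30, 11:45-13:15 (add 2h to convert from UTC-2).
Elena in UTC: 06:00-08:00, 08:30-09:30, 15:45-17:30 (add 2h to convert from UTC-2).
Uma in UTC: 06:45-09:15, 13:00-16:00, 17:45-19:45 (subtract 4h to convert from UTC+4).
Finn in UTC: 06:30-08:00, 08:15-11:15, 11:45-17:15, 18:00-18:30 (subtract 4h to convert from UTC+4).
Zubin in UTC: 07:15-13:45, 14:45-15:30, 16:00-16:45 (subtract 4h to convert from UTC+4).
Sam in UTC: 06:30-11:15, 11:30-13:30, 14:45-15:15, 18:15-19:00 (subtract 4h to convert from UTC+4).
Jonas ∩ Elena: 07:00-08:00, 08:30-09:30.
Jonas ∩ Elena ∩ Uma: 07:00-08:00, 08:30-09:15.
Jonas ∩ Elena ∩ Uma ∩ Finn: 07:00-08:00, 08:30-09:15.
Jonas ∩ Elena ∩ Uma ∩ Finn ∩ Zubin: 07:15-08:00, 08:30-09:15.
Jonas ∩ Elena ∩ Uma ∩ Finn ∩ Zubin ∩ Sam: 07:15-08:00, 08:30-09:15.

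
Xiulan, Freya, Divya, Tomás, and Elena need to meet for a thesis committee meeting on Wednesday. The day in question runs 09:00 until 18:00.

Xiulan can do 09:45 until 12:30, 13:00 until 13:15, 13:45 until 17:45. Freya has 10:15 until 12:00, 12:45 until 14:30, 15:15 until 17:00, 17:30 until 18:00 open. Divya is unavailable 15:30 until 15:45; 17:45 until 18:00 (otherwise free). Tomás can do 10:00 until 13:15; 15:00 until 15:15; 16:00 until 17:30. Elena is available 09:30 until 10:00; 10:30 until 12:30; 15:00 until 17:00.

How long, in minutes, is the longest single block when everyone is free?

90

Xiulan free: 09:45-12:30, 13:00-13:15, 13:45-17:45.
Freya free: 10:15-12:00, 12:45-14:30, 15:15-17:00, 17:30-18:00.
Divya free: 09:00-15:30, 15:45-17:45 (invert busy blocks within the working day).
Tomás free: 10:00-13:15, 15:00-15:15, 16:00-17:30.
Elena free: 09:30-10:00, 10:30-12:30, 15:00-17:00.
Xiulan ∩ Freya: 10:15-12:00, 13:00-13:15, 13:45-14:30, 15:15-17:00, 17:30-17:45.
Xiulan ∩ Freya ∩ Divya: 10:15-12:00, 13:00-13:15, 13:45-14:30, 15:15-15:30, 15:45-17:00, 17:30-17:45.
Xiulan ∩ Freya ∩ Divya ∩ Tomás: 10:15-12:00, 13:00-13:15, 16:00-17:00.
Xiulan ∩ Freya ∩ Divya ∩ Tomás ∩ Elena: 10:30-12:00, 16:00-17:00.
The longest is 10:30-12:00 at 90 minutes.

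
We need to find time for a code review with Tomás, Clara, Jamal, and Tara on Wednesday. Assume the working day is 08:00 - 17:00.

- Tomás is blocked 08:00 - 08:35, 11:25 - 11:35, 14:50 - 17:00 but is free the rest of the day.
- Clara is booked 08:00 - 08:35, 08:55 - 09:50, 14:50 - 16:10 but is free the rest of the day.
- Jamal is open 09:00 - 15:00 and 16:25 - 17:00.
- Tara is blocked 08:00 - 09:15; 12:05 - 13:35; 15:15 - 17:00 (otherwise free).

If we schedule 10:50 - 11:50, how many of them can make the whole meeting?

3

Tomás free: 08:35-11:25, 11:35-14:50 (invert busy blocks within the working day).
Clara free: 08:35-08:55, 09:50-14:50, 16:10-17:00 (invert busy blocks within the working day).
Jamal free: 09:00-15:00, 16:25-17:00.
Tara free: 09:15-12:05, 13:35-15:15 (invert busy blocks within the working day).
Clara, Jamal, and Tara can make the full 10:50-11:50 slot — that's 3.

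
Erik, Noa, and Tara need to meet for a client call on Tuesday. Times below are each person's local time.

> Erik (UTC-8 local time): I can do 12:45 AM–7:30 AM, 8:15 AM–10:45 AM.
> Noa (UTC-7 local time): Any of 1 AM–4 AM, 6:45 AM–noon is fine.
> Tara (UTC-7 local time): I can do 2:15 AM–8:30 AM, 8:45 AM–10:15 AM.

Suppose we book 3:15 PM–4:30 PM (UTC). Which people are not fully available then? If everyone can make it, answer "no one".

Erik in UTC: 08:45-15:30, 16:15-18:45 (add 8h to convert from UTC-8).
Noa in UTC: 08:00-11:00, 13:45-19:00 (add 7h to convert from UTC-7).
Tara in UTC: 09:15-15:30, 15:45-17:15 (add 7h to convert from UTC-7).
Erik: not fully free for 15:15-16:30. Noa: free for 15:15-16:30. Tara: not fully free for 15:15-16:30.

Erik, Tara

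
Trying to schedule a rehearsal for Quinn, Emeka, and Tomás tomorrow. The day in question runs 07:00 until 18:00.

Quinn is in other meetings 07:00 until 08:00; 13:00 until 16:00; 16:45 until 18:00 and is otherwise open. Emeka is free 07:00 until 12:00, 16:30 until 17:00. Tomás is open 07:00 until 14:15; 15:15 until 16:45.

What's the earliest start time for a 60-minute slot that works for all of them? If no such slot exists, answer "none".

08:00

Quinn free: 08:00-13:00, 16:00-16:45 (invert busy blocks within the working day).
Emeka free: 07:00-12:00, 16:30-17:00.
Tomás free: 07:00-14:15, 15:15-16:45.
Quinn ∩ Emeka: 08:00-12:00, 16:30-16:45.
Quinn ∩ Emeka ∩ Tomás: 08:00-12:00, 16:30-16:45.
The first common window of at least 60 minutes is 08:00-12:00, so the earliest start is 08:00.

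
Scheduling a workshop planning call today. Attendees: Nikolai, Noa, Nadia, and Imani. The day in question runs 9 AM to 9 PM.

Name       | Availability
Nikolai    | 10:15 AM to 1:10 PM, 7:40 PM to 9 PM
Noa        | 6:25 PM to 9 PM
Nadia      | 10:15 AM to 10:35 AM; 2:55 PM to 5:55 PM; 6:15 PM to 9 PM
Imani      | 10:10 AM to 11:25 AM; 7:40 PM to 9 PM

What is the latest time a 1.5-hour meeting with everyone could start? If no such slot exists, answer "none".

Nikolai ∩ Noa: 19:40-21:00.
Nikolai ∩ Noa ∩ Nadia: 19:40-21:00.
Nikolai ∩ Noa ∩ Nadia ∩ Imani: 19:40-21:00.
So the common availability across everyone is 19:40-21:00.
No common window is at least 90 minutes long.

none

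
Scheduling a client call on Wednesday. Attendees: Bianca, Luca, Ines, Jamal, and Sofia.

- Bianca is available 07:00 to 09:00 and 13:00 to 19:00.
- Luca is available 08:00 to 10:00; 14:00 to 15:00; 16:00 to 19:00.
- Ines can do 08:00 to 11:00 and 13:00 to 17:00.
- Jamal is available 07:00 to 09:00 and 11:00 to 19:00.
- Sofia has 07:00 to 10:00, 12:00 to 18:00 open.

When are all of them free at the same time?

Bianca ∩ Luca: 08:00-09:00, 14:00-15:00, 16:00-19:00.
Bianca ∩ Luca ∩ Ines: 08:00-09:00, 14:00-15:00, 16:00-17:00.
Bianca ∩ Luca ∩ Ines ∩ Jamal: 08:00-09:00, 14:00-15:00, 16:00-17:00.
Bianca ∩ Luca ∩ Ines ∩ Jamal ∩ Sofia: 08:00-09:00, 14:00-15:00, 16:00-17:00.

08:00-09:00, 14:00-15:00, 16:00-17:00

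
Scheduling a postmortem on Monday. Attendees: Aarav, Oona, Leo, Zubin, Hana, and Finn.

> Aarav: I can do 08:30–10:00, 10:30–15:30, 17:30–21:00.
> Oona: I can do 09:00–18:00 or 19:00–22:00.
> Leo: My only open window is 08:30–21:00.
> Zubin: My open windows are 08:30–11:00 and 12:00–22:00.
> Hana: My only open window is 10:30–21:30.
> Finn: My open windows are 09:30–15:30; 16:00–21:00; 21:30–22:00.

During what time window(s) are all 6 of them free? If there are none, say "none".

10:30-11:00, 12:00-15:30, 17:30-18:00, 19:00-21:00

Aarav ∩ Oona: 09:00-10:00, 10:30-15:30, 17:30-18:00, 19:00-21:00.
Aarav ∩ Oona ∩ Leo: 09:00-10:00, 10:30-15:30, 17:30-18:00, 19:00-21:00.
Aarav ∩ Oona ∩ Leo ∩ Zubin: 09:00-10:00, 10:30-11:00, 12:00-15:30, 17:30-18:00, 19:00-21:00.
Aarav ∩ Oona ∩ Leo ∩ Zubin ∩ Hana: 10:30-11:00, 12:00-15:30, 17:30-18:00, 19:00-21:00.
Aarav ∩ Oona ∩ Leo ∩ Zubin ∩ Hana ∩ Finn: 10:30-11:00, 12:00-15:30, 17:30-18:00, 19:00-21:00.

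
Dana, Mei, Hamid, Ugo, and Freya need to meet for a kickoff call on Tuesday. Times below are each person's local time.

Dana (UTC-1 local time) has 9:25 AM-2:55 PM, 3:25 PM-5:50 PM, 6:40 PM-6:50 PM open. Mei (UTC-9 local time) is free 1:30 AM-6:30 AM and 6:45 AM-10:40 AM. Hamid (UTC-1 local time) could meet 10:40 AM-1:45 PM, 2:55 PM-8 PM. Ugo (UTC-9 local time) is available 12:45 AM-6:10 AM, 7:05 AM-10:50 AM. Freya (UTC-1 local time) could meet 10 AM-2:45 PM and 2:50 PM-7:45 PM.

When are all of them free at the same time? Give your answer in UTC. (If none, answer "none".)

Dana in UTC: 10:25-15:55, 16:25-18:50, 19:40-19:50 (add 1h to convert from UTC-1).
Mei in UTC: 10:30-15:30, 15:45-19:40 (add 9h to convert from UTC-9).
Hamid in UTC: 11:40-14:45, 15:55-21:00 (add 1h to convert from UTC-1).
Ugo in UTC: 09:45-15:10, 16:05-19:50 (add 9h to convert from UTC-9).
Freya in UTC: 11:00-15:45, 15:50-20:45 (add 1h to convert from UTC-1).
Dana ∩ Mei: 10:30-15:30, 15:45-15:55, 16:25-18:50.
Dana ∩ Mei ∩ Hamid: 11:40-14:45, 16:25-18:50.
Dana ∩ Mei ∩ Hamid ∩ Ugo: 11:40-14:45, 16:25-18:50.
Dana ∩ Mei ∩ Hamid ∩ Ugo ∩ Freya: 11:40-14:45, 16:25-18:50.

11:40-14:45, 16:25-18:50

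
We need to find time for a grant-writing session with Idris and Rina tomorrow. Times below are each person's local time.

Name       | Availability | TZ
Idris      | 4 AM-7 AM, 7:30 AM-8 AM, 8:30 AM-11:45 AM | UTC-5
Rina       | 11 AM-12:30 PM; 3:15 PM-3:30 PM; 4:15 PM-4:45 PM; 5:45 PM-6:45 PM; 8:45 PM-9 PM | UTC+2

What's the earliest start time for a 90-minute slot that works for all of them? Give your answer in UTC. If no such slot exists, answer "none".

09:00

Idris in UTC: 09:00-12:00, 12:30-13:00, 13:30-16:45 (add 5h to convert from UTC-5).
Rina in UTC: 09:00-10:30, 13:15-13:30, 14:15-14:45, 15:45-16:45, 18:45-19:00 (subtract 2h to convert from UTC+2).
Idris ∩ Rina: 09:00-10:30, 14:15-14:45, 15:45-16:45.
The first common window of at least 90 minutes is 09:00-10:30, so the earliest start is 09:00.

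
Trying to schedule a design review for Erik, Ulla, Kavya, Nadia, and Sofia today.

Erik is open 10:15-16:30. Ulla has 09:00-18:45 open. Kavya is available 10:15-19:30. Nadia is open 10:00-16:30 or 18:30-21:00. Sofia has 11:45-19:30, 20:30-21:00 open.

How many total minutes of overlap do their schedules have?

Erik ∩ Ulla: 10:15-16:30.
Erik ∩ Ulla ∩ Kavya: 10:15-16:30.
Erik ∩ Ulla ∩ Kavya ∩ Nadia: 10:15-16:30.
Erik ∩ Ulla ∩ Kavya ∩ Nadia ∩ Sofia: 11:45-16:30.
So the common availability across everyone is 11:45-16:30.
That's a single block of 285 minutes.

285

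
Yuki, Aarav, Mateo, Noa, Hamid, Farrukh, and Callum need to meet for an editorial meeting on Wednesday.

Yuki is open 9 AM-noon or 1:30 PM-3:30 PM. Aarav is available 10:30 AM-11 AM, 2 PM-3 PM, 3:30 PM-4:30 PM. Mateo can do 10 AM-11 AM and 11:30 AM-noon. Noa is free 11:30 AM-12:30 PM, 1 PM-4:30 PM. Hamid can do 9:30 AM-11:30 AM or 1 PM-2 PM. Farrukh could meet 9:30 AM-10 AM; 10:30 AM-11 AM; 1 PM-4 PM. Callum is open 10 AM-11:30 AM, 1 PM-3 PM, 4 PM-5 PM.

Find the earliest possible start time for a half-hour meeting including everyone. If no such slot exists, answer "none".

none

Yuki ∩ Aarav: 10:30-11:00, 14:00-15:00.
Yuki ∩ Aarav ∩ Mateo: 10:30-11:00.
Yuki ∩ Aarav ∩ Mateo ∩ Noa: ∅.
Yuki ∩ Aarav ∩ Mateo ∩ Noa ∩ Hamid: ∅.
Yuki ∩ Aarav ∩ Mateo ∩ Noa ∩ Hamid ∩ Farrukh: ∅.
Yuki ∩ Aarav ∩ Mateo ∩ Noa ∩ Hamid ∩ Farrukh ∩ Callum: ∅.
There is no time when everyone is free.
No common window is at least 30 minutes long.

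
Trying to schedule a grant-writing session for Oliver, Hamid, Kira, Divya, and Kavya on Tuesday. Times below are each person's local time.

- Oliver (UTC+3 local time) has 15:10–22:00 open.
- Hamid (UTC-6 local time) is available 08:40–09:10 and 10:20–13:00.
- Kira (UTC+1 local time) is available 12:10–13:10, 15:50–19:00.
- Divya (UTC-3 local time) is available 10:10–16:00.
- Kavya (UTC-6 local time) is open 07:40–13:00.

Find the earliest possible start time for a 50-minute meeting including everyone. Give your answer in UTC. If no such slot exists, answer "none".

16:20

Oliver in UTC: 12:10-19:00 (subtract 3h to convert from UTC+3).
Hamid in UTC: 14:40-15:10, 16:20-19:00 (add 6h to convert from UTC-6).
Kira in UTC: 11:10-12:10, 14:50-18:00 (subtract 1h to convert from UTC+1).
Divya in UTC: 13:10-19:00 (add 3h to convert from UTC-3).
Kavya in UTC: 13:40-19:00 (add 6h to convert from UTC-6).
Oliver ∩ Hamid: 14:40-15:10, 16:20-19:00.
Oliver ∩ Hamid ∩ Kira: 14:50-15:10, 16:20-18:00.
Oliver ∩ Hamid ∩ Kira ∩ Divya: 14:50-15:10, 16:20-18:00.
Oliver ∩ Hamid ∩ Kira ∩ Divya ∩ Kavya: 14:50-15:10, 16:20-18:00.
The first common window of at least 50 minutes is 16:20-18:00, so the earliest start is 16:20.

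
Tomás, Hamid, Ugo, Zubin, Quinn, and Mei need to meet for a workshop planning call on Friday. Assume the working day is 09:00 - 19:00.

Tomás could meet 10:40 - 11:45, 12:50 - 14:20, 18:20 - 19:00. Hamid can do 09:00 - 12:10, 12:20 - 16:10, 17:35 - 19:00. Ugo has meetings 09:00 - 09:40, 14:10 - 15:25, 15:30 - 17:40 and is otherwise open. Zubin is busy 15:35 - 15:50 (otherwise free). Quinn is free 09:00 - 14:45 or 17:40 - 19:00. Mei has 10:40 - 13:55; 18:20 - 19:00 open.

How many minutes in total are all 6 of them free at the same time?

Tomás free: 10:40-11:45, 12:50-14:20, 18:20-19:00.
Hamid free: 09:00-12:10, 12:20-16:10, 17:35-19:00.
Ugo free: 09:40-14:10, 15:25-15:30, 17:40-19:00 (invert busy blocks within the working day).
Zubin free: 09:00-15:35, 15:50-19:00 (invert busy blocks within the working day).
Quinn free: 09:00-14:45, 17:40-19:00.
Mei free: 10:40-13:55, 18:20-19:00.
Tomás ∩ Hamid: 10:40-11:45, 12:50-14:20, 18:20-19:00.
Tomás ∩ Hamid ∩ Ugo: 10:40-11:45, 12:50-14:10, 18:20-19:00.
Tomás ∩ Hamid ∩ Ugo ∩ Zubin: 10:40-11:45, 12:50-14:10, 18:20-19:00.
Tomás ∩ Hamid ∩ Ugo ∩ Zubin ∩ Quinn: 10:40-11:45, 12:50-14:10, 18:20-19:00.
Tomás ∩ Hamid ∩ Ugo ∩ Zubin ∩ Quinn ∩ Mei: 10:40-11:45, 12:50-13:55, 18:20-19:00.
Summing the common windows: 65 + 65 + 40 = 170 minutes.

170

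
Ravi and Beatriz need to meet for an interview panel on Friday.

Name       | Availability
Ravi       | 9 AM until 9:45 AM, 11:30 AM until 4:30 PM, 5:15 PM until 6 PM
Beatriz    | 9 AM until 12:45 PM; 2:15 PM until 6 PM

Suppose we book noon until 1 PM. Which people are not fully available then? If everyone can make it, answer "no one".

Ravi: free for 12:00-13:00. Beatriz: not fully free for 12:00-13:00.

Beatriz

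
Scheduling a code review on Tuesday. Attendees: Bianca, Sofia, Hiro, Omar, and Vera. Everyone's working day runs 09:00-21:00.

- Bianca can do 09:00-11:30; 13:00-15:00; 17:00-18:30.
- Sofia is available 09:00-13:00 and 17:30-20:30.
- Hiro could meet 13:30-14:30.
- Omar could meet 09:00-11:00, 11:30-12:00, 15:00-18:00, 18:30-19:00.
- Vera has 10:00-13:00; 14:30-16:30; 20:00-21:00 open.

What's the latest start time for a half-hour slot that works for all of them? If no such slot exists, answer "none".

Bianca ∩ Sofia: 09:00-11:30, 17:30-18:30.
Bianca ∩ Sofia ∩ Hiro: ∅.
Bianca ∩ Sofia ∩ Hiro ∩ Omar: ∅.
Bianca ∩ Sofia ∩ Hiro ∩ Omar ∩ Vera: ∅.
There is no time when everyone is free.
No common window is at least 30 minutes long.

none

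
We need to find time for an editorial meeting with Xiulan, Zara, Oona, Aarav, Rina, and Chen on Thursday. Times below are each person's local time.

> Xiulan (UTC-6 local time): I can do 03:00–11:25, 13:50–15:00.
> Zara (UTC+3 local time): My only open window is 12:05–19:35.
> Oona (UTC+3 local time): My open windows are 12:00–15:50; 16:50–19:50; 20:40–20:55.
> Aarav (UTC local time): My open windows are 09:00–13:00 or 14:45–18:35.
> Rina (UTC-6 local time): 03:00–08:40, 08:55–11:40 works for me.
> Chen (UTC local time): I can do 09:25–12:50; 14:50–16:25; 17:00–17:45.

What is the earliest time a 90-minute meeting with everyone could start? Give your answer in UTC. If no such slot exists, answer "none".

Xiulan in UTC: 09:00-17:25, 19:50-21:00 (add 6h to convert from UTC-6).
Zara in UTC: 09:05-16:35 (subtract 3h to convert from UTC+3).
Oona in UTC: 09:00-12:50, 13:50-16:50, 17:40-17:55 (subtract 3h to convert from UTC+3).
Aarav in UTC: 09:00-13:00, 14:45-18:35.
Rina in UTC: 09:00-14:40, 14:55-17:40 (add 6h to convert from UTC-6).
Chen in UTC: 09:25-12:50, 14:50-16:25, 17:00-17:45.
Xiulan ∩ Zara: 09:05-16:35.
Xiulan ∩ Zara ∩ Oona: 09:05-12:50, 13:50-16:35.
Xiulan ∩ Zara ∩ Oona ∩ Aarav: 09:05-12:50, 14:45-16:35.
Xiulan ∩ Zara ∩ Oona ∩ Aarav ∩ Rina: 09:05-12:50, 14:55-16:35.
Xiulan ∩ Zara ∩ Oona ∩ Aarav ∩ Rina ∩ Chen: 09:25-12:50, 14:55-16:25.
The first common window of at least 90 minutes is 09:25-12:50, so the earliest start is 09:25.

09:25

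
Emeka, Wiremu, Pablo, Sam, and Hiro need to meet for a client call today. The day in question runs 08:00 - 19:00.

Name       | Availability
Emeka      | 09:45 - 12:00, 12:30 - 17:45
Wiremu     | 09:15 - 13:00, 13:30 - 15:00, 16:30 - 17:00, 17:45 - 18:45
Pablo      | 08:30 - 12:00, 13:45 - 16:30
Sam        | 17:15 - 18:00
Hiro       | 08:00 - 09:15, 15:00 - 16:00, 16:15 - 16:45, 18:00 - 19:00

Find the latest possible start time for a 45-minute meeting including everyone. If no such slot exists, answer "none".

Emeka ∩ Wiremu: 09:45-12:00, 12:30-13:00, 13:30-15:00, 16:30-17:00.
Emeka ∩ Wiremu ∩ Pablo: 09:45-12:00, 13:45-15:00.
Emeka ∩ Wiremu ∩ Pablo ∩ Sam: ∅.
Emeka ∩ Wiremu ∩ Pablo ∩ Sam ∩ Hiro: ∅.
There is no time when everyone is free.
No common window is at least 45 minutes long.

none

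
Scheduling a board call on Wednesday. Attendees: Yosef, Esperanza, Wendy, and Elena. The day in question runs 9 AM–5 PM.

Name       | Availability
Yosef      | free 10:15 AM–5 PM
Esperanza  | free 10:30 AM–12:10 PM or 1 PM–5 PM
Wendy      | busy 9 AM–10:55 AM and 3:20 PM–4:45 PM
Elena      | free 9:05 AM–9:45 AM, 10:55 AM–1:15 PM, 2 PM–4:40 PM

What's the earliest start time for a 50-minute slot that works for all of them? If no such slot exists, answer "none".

Yosef free: 10:15-17:00.
Esperanza free: 10:30-12:10, 13:00-17:00.
Wendy free: 10:55-15:20, 16:45-17:00 (invert busy blocks within the working day).
Elena free: 09:05-09:45, 10:55-13:15, 14:00-16:40.
Yosef ∩ Esperanza: 10:30-12:10, 13:00-17:00.
Yosef ∩ Esperanza ∩ Wendy: 10:55-12:10, 13:00-15:20, 16:45-17:00.
Yosef ∩ Esperanza ∩ Wendy ∩ Elena: 10:55-12:10, 13:00-13:15, 14:00-15:20.
So the common availability across everyone is 10:55-12:10, 13:00-13:15, 14:00-15:20.
The first common window of at least 50 minutes is 10:55-12:10, so the earliest start is 10:55.

10:55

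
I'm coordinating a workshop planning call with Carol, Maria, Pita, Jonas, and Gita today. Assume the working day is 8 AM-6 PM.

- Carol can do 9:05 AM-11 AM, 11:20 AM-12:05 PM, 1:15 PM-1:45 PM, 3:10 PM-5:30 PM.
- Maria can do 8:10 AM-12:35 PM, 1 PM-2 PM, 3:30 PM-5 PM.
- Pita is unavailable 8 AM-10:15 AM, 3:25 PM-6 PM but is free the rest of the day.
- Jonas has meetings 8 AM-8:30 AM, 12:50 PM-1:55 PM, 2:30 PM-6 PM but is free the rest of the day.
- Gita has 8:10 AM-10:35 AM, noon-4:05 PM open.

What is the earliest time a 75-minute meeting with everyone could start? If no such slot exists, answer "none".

Carol free: 09:05-11:00, 11:20-12:05, 13:15-13:45, 15:10-17:30.
Maria free: 08:10-12:35, 13:00-14:00, 15:30-17:00.
Pita free: 10:15-15:25 (invert busy blocks within the working day).
Jonas free: 08:30-12:50, 13:55-14:30 (invert busy blocks within the working day).
Gita free: 08:10-10:35, 12:00-16:05.
Carol ∩ Maria: 09:05-11:00, 11:20-12:05, 13:15-13:45, 15:30-17:00.
Carol ∩ Maria ∩ Pita: 10:15-11:00, 11:20-12:05, 13:15-13:45.
Carol ∩ Maria ∩ Pita ∩ Jonas: 10:15-11:00, 11:20-12:05.
Carol ∩ Maria ∩ Pita ∩ Jonas ∩ Gita: 10:15-10:35, 12:00-12:05.
No common window is at least 75 minutes long.

none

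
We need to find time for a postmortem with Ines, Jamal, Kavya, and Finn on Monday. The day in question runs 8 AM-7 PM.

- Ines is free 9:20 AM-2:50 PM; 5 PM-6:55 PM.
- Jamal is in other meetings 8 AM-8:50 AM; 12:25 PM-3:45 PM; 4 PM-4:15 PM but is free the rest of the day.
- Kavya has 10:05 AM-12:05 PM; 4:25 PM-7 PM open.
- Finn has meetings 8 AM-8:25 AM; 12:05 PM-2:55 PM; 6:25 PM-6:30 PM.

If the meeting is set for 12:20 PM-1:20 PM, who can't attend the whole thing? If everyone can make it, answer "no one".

Finn, Jamal, Kavya

Ines free: 09:20-14:50, 17:00-18:55.
Jamal free: 08:50-12:25, 15:45-16:00, 16:15-19:00 (invert busy blocks within the working day).
Kavya free: 10:05-12:05, 16:25-19:00.
Finn free: 08:25-12:05, 14:55-18:25, 18:30-19:00 (invert busy blocks within the working day).
Ines: free for 12:20-13:20. Jamal: not fully free for 12:20-13:20. Kavya: not fully free for 12:20-13:20. Finn: not fully free for 12:20-13:20.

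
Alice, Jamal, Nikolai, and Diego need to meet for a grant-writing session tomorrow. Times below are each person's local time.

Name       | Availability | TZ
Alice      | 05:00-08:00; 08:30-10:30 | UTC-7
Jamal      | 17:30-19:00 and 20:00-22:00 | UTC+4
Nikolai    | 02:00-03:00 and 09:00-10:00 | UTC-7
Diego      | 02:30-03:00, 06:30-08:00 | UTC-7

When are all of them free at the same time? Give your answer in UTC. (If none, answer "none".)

Alice in UTC: 12:00-15:00, 15:30-17:30 (add 7h to convert from UTC-7).
Jamal in UTC: 13:30-15:00, 16:00-18:00 (subtract 4h to convert from UTC+4).
Nikolai in UTC: 09:00-10:00, 16:00-17:00 (add 7h to convert from UTC-7).
Diego in UTC: 09:30-10:00, 13:30-15:00 (add 7h to convert from UTC-7).
Alice ∩ Jamal: 13:30-15:00, 16:00-17:30.
Alice ∩ Jamal ∩ Nikolai: 16:00-17:00.
Alice ∩ Jamal ∩ Nikolai ∩ Diego: ∅.
There is no time when everyone is free.

none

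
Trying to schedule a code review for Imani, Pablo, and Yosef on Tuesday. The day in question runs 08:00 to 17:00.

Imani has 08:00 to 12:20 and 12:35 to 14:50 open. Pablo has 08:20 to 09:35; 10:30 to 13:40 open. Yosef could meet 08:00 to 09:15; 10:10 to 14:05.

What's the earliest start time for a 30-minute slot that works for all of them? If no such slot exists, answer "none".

Imani ∩ Pablo: 08:20-09:35, 10:30-12:20, 12:35-13:40.
Imani ∩ Pablo ∩ Yosef: 08:20-09:15, 10:30-12:20, 12:35-13:40.
So the common availability across everyone is 08:20-09:15, 10:30-12:20, 12:35-13:40.
The first common window of at least 30 minutes is 08:20-09:15, so the earliest start is 08:20.

08:20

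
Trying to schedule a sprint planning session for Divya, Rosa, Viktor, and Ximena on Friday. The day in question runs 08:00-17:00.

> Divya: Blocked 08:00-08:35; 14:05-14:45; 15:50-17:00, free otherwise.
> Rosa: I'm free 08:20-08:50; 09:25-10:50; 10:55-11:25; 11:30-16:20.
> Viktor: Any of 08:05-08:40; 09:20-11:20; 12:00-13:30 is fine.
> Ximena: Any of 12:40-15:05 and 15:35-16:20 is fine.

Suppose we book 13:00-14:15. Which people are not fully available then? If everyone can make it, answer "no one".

Divya free: 08:35-14:05, 14:45-15:50 (invert busy blocks within the working day).
Rosa free: 08:20-08:50, 09:25-10:50, 10:55-11:25, 11:30-16:20.
Viktor free: 08:05-08:40, 09:20-11:20, 12:00-13:30.
Ximena free: 12:40-15:05, 15:35-16:20.
Divya: not fully free for 13:00-14:15. Rosa: free for 13:00-14:15. Viktor: not fully free for 13:00-14:15. Ximena: free for 13:00-14:15.

Divya, Viktor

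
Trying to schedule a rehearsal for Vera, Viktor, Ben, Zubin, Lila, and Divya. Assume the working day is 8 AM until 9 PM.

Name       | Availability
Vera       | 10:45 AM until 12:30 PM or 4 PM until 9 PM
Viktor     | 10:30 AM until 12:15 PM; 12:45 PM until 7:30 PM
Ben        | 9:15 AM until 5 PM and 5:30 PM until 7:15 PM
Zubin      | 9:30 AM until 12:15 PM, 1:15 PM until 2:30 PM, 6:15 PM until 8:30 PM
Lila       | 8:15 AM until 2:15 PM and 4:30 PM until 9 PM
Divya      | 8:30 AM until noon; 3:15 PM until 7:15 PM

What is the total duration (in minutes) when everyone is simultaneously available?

Vera ∩ Viktor: 10:45-12:15, 16:00-19:30.
Vera ∩ Viktor ∩ Ben: 10:45-12:15, 16:00-17:00, 17:30-19:15.
Vera ∩ Viktor ∩ Ben ∩ Zubin: 10:45-12:15, 18:15-19:15.
Vera ∩ Viktor ∩ Ben ∩ Zubin ∩ Lila: 10:45-12:15, 18:15-19:15.
Vera ∩ Viktor ∩ Ben ∩ Zubin ∩ Lila ∩ Divya: 10:45-12:00, 18:15-19:15.
Summing the common windows: 75 + 60 = 135 minutes.

135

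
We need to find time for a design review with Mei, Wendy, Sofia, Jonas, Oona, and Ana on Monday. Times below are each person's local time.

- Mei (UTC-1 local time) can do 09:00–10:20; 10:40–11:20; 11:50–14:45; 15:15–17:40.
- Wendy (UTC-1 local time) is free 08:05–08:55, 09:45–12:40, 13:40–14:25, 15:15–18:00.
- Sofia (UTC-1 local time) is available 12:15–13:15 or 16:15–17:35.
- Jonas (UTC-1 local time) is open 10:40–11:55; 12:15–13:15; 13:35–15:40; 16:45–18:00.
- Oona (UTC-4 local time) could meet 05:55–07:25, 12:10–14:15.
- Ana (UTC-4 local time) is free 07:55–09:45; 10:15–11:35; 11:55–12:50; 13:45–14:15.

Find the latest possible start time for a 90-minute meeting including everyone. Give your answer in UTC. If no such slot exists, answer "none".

none

Mei in UTC: 10:00-11:20, 11:40-12:20, 12:50-15:45, 16:15-18:40 (add 1h to convert from UTC-1).
Wendy in UTC: 09:05-09:55, 10:45-13:40, 14:40-15:25, 16:15-19:00 (add 1h to convert from UTC-1).
Sofia in UTC: 13:15-14:15, 17:15-18:35 (add 1h to convert from UTC-1).
Jonas in UTC: 11:40-12:55, 13:15-14:15, 14:35-16:40, 17:45-19:00 (add 1h to convert from UTC-1).
Oona in UTC: 09:55-11:25, 16:10-18:15 (add 4h to convert from UTC-4).
Ana in UTC: 11:55-13:45, 14:15-15:35, 15:55-16:50, 17:45-18:15 (add 4h to convert from UTC-4).
Mei ∩ Wendy: 10:45-11:20, 11:40-12:20, 12:50-13:40, 14:40-15:25, 16:15-18:40.
Mei ∩ Wendy ∩ Sofia: 13:15-13:40, 17:15-18:35.
Mei ∩ Wendy ∩ Sofia ∩ Jonas: 13:15-13:40, 17:45-18:35.
Mei ∩ Wendy ∩ Sofia ∩ Jonas ∩ Oona: 17:45-18:15.
Mei ∩ Wendy ∩ Sofia ∩ Jonas ∩ Oona ∩ Ana: 17:45-18:15.
No common window is at least 90 minutes long.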